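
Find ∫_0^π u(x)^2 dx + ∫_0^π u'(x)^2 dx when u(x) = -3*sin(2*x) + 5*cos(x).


||u||_{H^1(0,π)}^2 = -80 + 95*π/2

u'(x) = -5*sin(x) - 6*cos(2*x).
Expand u² and (u')² and integrate term by term on (0, π), using: for integers n ≥ 1, ∫_0^π sin²(nx) dx = ∫_0^π cos²(nx) dx = π/2; for n ≠ n', ∫_0^π sin(nx)sin(n'x) dx = ∫_0^π cos(nx)cos(n'x) dx = 0; and by product-to-sum, ∫_0^π sin(nx)cos(n'x) dx = ½∫_0^π [sin((n+n')x) + sin((n−n')x)] dx, which is 0 when n+n' is even and 2n/(n²−n'²) when n+n' is odd (it need not vanish on (0, π)).
  u² squared terms: (-3)²·∫sin(2x)² dx = 9·π/2 = 9*π/2;  (5)²·∫cos(x)² dx = 25·π/2 = 25*π/2.
  u² cross terms: 2·(-3)·(5)·∫sin(2x)·cos(x) dx = -30·(4/3) = -40.
  So ∫_0^π u² dx = 9*π/2 + 25*π/2 − 40 = -40 + 17*π.
  (u')² squared terms: (-6)²·∫cos(2x)² dx = 36·π/2 = 18*π;  (-5)²·∫sin(x)² dx = 25·π/2 = 25*π/2.
  (u')² cross terms: 2·(-6)·(-5)·∫cos(2x)·sin(x) dx = 60·(-2/3) = -40.
  So ∫_0^π (u')² dx = 18*π + 25*π/2 − 40 = -40 + 61*π/2.
||u||_{H^1}^2 = (-40 + 17*π) + (-40 + 61*π/2) = -80 + 95*π/2.


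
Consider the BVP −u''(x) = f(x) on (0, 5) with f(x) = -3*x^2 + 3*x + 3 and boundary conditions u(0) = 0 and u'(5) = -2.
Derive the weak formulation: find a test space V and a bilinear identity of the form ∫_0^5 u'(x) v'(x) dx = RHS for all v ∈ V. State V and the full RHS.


V = {v ∈ H^1(0, 5) : v(0) = 0} (test functions vanish at x = 0 where u is specified); weak form: ∫_0^5 u'v' dx = ∫_0^5 (-3*x^2 + 3*x + 3) v dx − 2·v(5) for all v ∈ V.

Multiply both sides by a test function v and integrate from 0 to 5:
  ∫_0^5 −u''(x) v(x) dx = ∫_0^5 f(x) v(x) dx.
Integrate the LHS by parts once:
  ∫_0^5 −u'' v dx = −[u'(x) v(x)]_0^5 + ∫_0^5 u'(x) v'(x) dx.
Thus ∫_0^5 u'(x) v'(x) dx = ∫_0^5 f(x) v(x) dx + [u'(x) v(x)]_0^5.
Choose V so that boundary terms are either known or forced to vanish.
Mixed BC: u(0) = 0 (Dirichlet) and u'(5) = -2 (Neumann). Define V = {v ∈ H^1(0, 5) : v(0) = 0}. Then [u' v]_0^5 = u'(5)·v(5) − u'(0)·0 = − 2·v(5).
Weak formulation: find u (satisfying any essential BC) such that ∫_0^5 u'(x) v'(x) dx = ∫_0^5 f v dx − 2·v(5) for all v ∈ V (Dirichlet at 0 absorbed into V; Neumann datum at x = 5 contributes the boundary term).
Substituting f(x) = -3*x^2 + 3*x + 3, the right-hand side is ∫_0^5 (-3*x^2 + 3*x + 3) v dx − 2·v(5).


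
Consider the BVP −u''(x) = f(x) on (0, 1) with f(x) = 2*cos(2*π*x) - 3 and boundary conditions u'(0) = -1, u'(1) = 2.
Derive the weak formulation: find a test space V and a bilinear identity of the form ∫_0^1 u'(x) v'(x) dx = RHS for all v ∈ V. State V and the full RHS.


V = H^1(0, 1) (v unrestricted at boundary; u is determined up to an additive constant); weak form: ∫_0^1 u'v' dx = ∫_0^1 (2*cos(2*π*x) - 3) v dx + 2·v(1) + v(0) for all v ∈ V.

Multiply both sides by a test function v and integrate from 0 to 1:
  ∫_0^1 −u''(x) v(x) dx = ∫_0^1 f(x) v(x) dx.
Integrate the LHS by parts once:
  ∫_0^1 −u'' v dx = −[u'(x) v(x)]_0^1 + ∫_0^1 u'(x) v'(x) dx.
Thus ∫_0^1 u'(x) v'(x) dx = ∫_0^1 f(x) v(x) dx + [u'(x) v(x)]_0^1.
Choose V so that boundary terms are either known or forced to vanish.
u has inhomogeneous Neumann u'(0) = -1, u'(1) = 2. [u' v]_0^1 = (2)·v(1) − (-1)·v(0) = 2·v(1) + v(0). Take V = H^1(0, 1); boundary term becomes part of RHS.
Weak formulation: find u (satisfying any essential BC) such that ∫_0^1 u'(x) v'(x) dx = ∫_0^1 f v dx + 2·v(1) + v(0) for all v ∈ V (Neumann data are natural BCs: they enter the RHS as boundary terms).
Substituting f(x) = 2*cos(2*π*x) - 3, the right-hand side is ∫_0^1 (2*cos(2*π*x) - 3) v dx + 2·v(1) + v(0).
Compatibility check (pure Neumann): taking v ≡ 1 ∈ V gives 0 = ∫_0^1 f dx + (2) − (-1), i.e. ∫_0^1 f dx must equal u'(0) − u'(1) = -3. Indeed ∫_0^1 (2*cos(2*π*x) - 3) dx = -3, so the data are compatible. The solution is then unique only up to an additive constant (fix it e.g. by requiring ∫_0^1 u dx = 0).


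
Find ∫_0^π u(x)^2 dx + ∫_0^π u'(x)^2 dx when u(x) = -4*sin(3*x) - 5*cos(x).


||u||_{H^1(0,π)}^2 = 105*π

u'(x) = 5*sin(x) - 12*cos(3*x).
Expand u² and (u')² and integrate term by term on (0, π), using: for integers n ≥ 1, ∫_0^π sin²(nx) dx = ∫_0^π cos²(nx) dx = π/2; for n ≠ n', ∫_0^π sin(nx)sin(n'x) dx = ∫_0^π cos(nx)cos(n'x) dx = 0; and by product-to-sum, ∫_0^π sin(nx)cos(n'x) dx = ½∫_0^π [sin((n+n')x) + sin((n−n')x)] dx, which is 0 when n+n' is even and 2n/(n²−n'²) when n+n' is odd (it need not vanish on (0, π)).
  u² squared terms: (-5)²·∫cos(x)² dx = 25·π/2 = 25*π/2;  (-4)²·∫sin(3x)² dx = 16·π/2 = 8*π.
  u² cross terms: 2·(-5)·(-4)·∫cos(x)·sin(3x) dx = 40·(0) = 0.
  So ∫_0^π u² dx = 25*π/2 + 8*π + 0 = 41*π/2.
  (u')² squared terms: (-12)²·∫cos(3x)² dx = 144·π/2 = 72*π;  (5)²·∫sin(x)² dx = 25·π/2 = 25*π/2.
  (u')² cross terms: 2·(-12)·(5)·∫cos(3x)·sin(x) dx = -120·(0) = 0.
  So ∫_0^π (u')² dx = 72*π + 25*π/2 + 0 = 169*π/2.
||u||_{H^1}^2 = (41*π/2) + (169*π/2) = 105*π.


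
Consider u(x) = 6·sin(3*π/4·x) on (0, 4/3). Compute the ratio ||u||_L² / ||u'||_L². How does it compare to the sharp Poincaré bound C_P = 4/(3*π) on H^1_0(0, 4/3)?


||u||_L² / ||u'||_L² = 4/(3*π) = C_P.

u(x) = 6·sin(3*π/4·x), so u'(x) = 9*π*cos(3*π*x/4)/2.
Writing u(x) = A·sin(kπx/L) with A = 6 and k = 1, use ∫_0^L sin²(kπx/L) dx = L/2 and ∫_0^L cos²(kπx/L) dx = L/2.
u² = 36·sin²(3*π/4·x) and (u')² = 81*π^2/4·cos²(3*π/4·x), and each of sin², cos² integrates to L/2 = 2/3 over (0, 4/3).
∫_0^4/3 u² dx = 24, so ||u||_L² = 2*sqrt(6).
∫_0^4/3 (u')² dx = 27*π^2/2, so ||u'||_L² = 3*sqrt(6)*π/2.
Ratio ||u||_L² / ||u'||_L² = 4/(3*π).
Sharp Poincaré constant on H^1_0(0, 4/3) is C_P = L/π = 4/(3*π), achieved by sin(3*π/4·x).
This is the k = 1 eigenfunction (up to amplitude), so the ratio equals the sharp Poincaré constant exactly.


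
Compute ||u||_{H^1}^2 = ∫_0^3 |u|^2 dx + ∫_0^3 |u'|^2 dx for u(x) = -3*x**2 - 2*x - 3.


||u||_{H^1}^2 = 7017/5

The H^1 norm (squared) on an interval (0, L) is
  ||u||_{H^1}^2 = ∫_0^L u(x)^2 dx + ∫_0^L u'(x)^2 dx.
Compute u'(x) = -6*x - 2.
Then u(x)^2 = 9*x**4 + 12*x**3 + 22*x**2 + 12*x + 9 and u'(x)^2 = 36*x**2 + 24*x + 4.
Integrate each monomial from 0 to 3 using ∫_0^3 c·x^n dx = c·3^(n+1)/(n+1):
  ∫_0^3 u(x)^2 dx = ∫_0^3 (9*x^4 + 12*x^3 + 22*x^2 + 12*x + 9) dx. Term by term:
    ∫_0^3 9*x^4 dx = 2187/5;  ∫_0^3 12*x^3 dx = 243;  ∫_0^3 22*x^2 dx = 198;
    ∫_0^3 12*x dx = 54;  ∫_0^3 9 dx = 27.
  Sum: 2187/5 + 243 + 198 + 54 + 27 = 4797/5.
  ∫_0^3 u'(x)^2 dx = ∫_0^3 (36*x^2 + 24*x + 4) dx. Term by term:
    ∫_0^3 36*x^2 dx = 324;  ∫_0^3 24*x dx = 108;  ∫_0^3 4 dx = 12.
  Sum: 324 + 108 + 12 = 444.
Adding: ||u||_{H^1}^2 = 4797/5 + 444 = 7017/5.


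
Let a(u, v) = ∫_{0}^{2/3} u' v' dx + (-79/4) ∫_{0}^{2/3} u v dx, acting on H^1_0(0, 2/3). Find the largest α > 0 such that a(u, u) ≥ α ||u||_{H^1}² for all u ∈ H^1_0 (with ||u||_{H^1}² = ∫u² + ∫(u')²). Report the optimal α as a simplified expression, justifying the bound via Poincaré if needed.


α = (-79 + 9*π^2)/(4 + 9*π^2)

Coercivity of a(·,·) on H^1_0(0, 2/3) means a(u, u) ≥ α ||u||_{H^1}² for every u ∈ H^1_0.
The interval has length L = 2/3, and Poincaré/coercivity depend only on L. Here a(u, u) = ∫(u')² + (-79/4)·∫u².
Here c = -79/4 < 0 with |c| < (π/L)² = 9*π^2/4, so coercivity still holds. The condition a(u,u) ≥ α||u||_{H^1}² reads (1−α)∫(u')² ≥ (α−c)∫u². Any admissible α is ≤ 1 (rapidly oscillating u have ∫u²/∫(u')² → 0), and α = 1 would force 0 ≥ (1−c)∫u², impossible since c < 1; so 1−α > 0. By the sharp Poincaré inequality on H^1_0 of an interval of length L, ∫(u')² ≥ (π/L)²∫u² with equality for the first sine mode sin(π(x−x₀)/L) (x₀ the left endpoint), so the inequality holds for all u iff (1−α)(π/L)² ≥ α − c, i.e. α ≤ ((π/L)² + c)/((π/L)² + 1) = (1 + c(L/π)²)/(1 + (L/π)²). (Direct route, valid since c ≤ 0: Poincaré gives c∫u² ≥ c(L/π)²∫(u')², so a(u,u) ≥ (1 + c(L/π)²)∫(u')², while ||u||_{H^1}² ≤ (1 + (L/π)²)∫(u')²; dividing yields the same α.) With (π/L)² = 9*π^2/4 and c = -79/4, the largest admissible constant is α = ((π/L)² + c)/((π/L)² + 1).
Simplifying, α = (-79 + 9*π^2)/(4 + 9*π^2).


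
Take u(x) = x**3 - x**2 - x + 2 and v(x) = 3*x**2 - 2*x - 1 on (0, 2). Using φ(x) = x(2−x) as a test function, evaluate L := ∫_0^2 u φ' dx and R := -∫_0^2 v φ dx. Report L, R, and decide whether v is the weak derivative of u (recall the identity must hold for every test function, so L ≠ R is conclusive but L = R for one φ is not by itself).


LHS = -4/5, RHS = -4/5. Yes, v = u' weakly.

u(x) = x**3 - x**2 - x + 2, classical derivative u'(x) = 3*x**2 - 2*x - 1.
φ(x) = x(2−x), so φ'(x) = 2 - 2*x.
Note φ(0) = φ(2) = 0, so the boundary term u·φ vanishes.
LHS = ∫_0^2 u(x) φ'(x) dx = ∫_0^2 (-2*x^4 + 4*x^3 - 6*x + 4) dx. Term by term:
  ∫_0^2 -2*x^4 dx = -64/5;  ∫_0^2 4*x^3 dx = 16;  ∫_0^2 -6*x dx = -12;
  ∫_0^2 4 dx = 8.
Sum: -64/5 + 16 − 12 + 8 = -4/5.
So LHS = -4/5.
∫_0^2 v(x) φ(x) dx = ∫_0^2 (-3*x^4 + 8*x^3 - 3*x^2 - 2*x) dx. Term by term:
  ∫_0^2 -3*x^4 dx = -96/5;  ∫_0^2 8*x^3 dx = 32;  ∫_0^2 -3*x^2 dx = -8;
  ∫_0^2 -2*x dx = -4.
Sum: -96/5 + 32 − 8 − 4 = 4/5.
So RHS = -∫_0^2 v(x) φ(x) dx = -4/5.
LHS = RHS, so the identity holds for this test φ.
Moreover u is smooth here and v(x) = u'(x) = 3*x**2 - 2*x - 1 pointwise, so the identity holds for every test function. Hence v is the weak derivative of u.


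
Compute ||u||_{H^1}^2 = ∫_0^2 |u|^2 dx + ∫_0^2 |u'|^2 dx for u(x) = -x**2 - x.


||u||_{H^1}^2 = 566/15

The H^1 norm (squared) on an interval (0, L) is
  ||u||_{H^1}^2 = ∫_0^L u(x)^2 dx + ∫_0^L u'(x)^2 dx.
Compute u'(x) = -2*x - 1.
Then u(x)^2 = x**4 + 2*x**3 + x**2 and u'(x)^2 = 4*x**2 + 4*x + 1.
Integrate each monomial from 0 to 2 using ∫_0^2 c·x^n dx = c·2^(n+1)/(n+1):
  ∫_0^2 u(x)^2 dx = ∫_0^2 (x^4 + 2*x^3 + x^2) dx. Term by term:
    ∫_0^2 x^4 dx = 32/5;  ∫_0^2 2*x^3 dx = 8;  ∫_0^2 x^2 dx = 8/3.
  Sum: 32/5 + 8 + 8/3 = 256/15.
  ∫_0^2 u'(x)^2 dx = ∫_0^2 (4*x^2 + 4*x + 1) dx. Term by term:
    ∫_0^2 4*x^2 dx = 32/3;  ∫_0^2 4*x dx = 8;  ∫_0^2 1 dx = 2.
  Sum: 32/3 + 8 + 2 = 62/3.
Adding: ||u||_{H^1}^2 = 256/15 + 62/3 = 566/15.


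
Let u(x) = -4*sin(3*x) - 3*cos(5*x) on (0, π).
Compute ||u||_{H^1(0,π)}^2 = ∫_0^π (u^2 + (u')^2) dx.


||u||_{H^1(0,π)}^2 = 197*π

u'(x) = 15*sin(5*x) - 12*cos(3*x).
Expand u² and (u')² and integrate term by term on (0, π), using: for integers n ≥ 1, ∫_0^π sin²(nx) dx = ∫_0^π cos²(nx) dx = π/2; for n ≠ n', ∫_0^π sin(nx)sin(n'x) dx = ∫_0^π cos(nx)cos(n'x) dx = 0; and by product-to-sum, ∫_0^π sin(nx)cos(n'x) dx = ½∫_0^π [sin((n+n')x) + sin((n−n')x)] dx, which is 0 when n+n' is even and 2n/(n²−n'²) when n+n' is odd (it need not vanish on (0, π)).
  u² squared terms: (-4)²·∫sin(3x)² dx = 16·π/2 = 8*π;  (-3)²·∫cos(5x)² dx = 9·π/2 = 9*π/2.
  u² cross terms: 2·(-4)·(-3)·∫sin(3x)·cos(5x) dx = 24·(0) = 0.
  So ∫_0^π u² dx = 8*π + 9*π/2 + 0 = 25*π/2.
  (u')² squared terms: (-12)²·∫cos(3x)² dx = 144·π/2 = 72*π;  (15)²·∫sin(5x)² dx = 225·π/2 = 225*π/2.
  (u')² cross terms: 2·(-12)·(15)·∫cos(3x)·sin(5x) dx = -360·(0) = 0.
  So ∫_0^π (u')² dx = 72*π + 225*π/2 + 0 = 369*π/2.
||u||_{H^1}^2 = (25*π/2) + (369*π/2) = 197*π.


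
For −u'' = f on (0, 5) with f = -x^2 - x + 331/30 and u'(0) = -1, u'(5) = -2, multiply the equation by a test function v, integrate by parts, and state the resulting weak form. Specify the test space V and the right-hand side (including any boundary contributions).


V = H^1(0, 5) (v unrestricted at boundary; u is determined up to an additive constant); weak form: ∫_0^5 u'v' dx = ∫_0^5 (-x^2 - x + 331/30) v dx − 2·v(5) + v(0) for all v ∈ V.

Multiply both sides by a test function v and integrate from 0 to 5:
  ∫_0^5 −u''(x) v(x) dx = ∫_0^5 f(x) v(x) dx.
Integrate the LHS by parts once:
  ∫_0^5 −u'' v dx = −[u'(x) v(x)]_0^5 + ∫_0^5 u'(x) v'(x) dx.
Thus ∫_0^5 u'(x) v'(x) dx = ∫_0^5 f(x) v(x) dx + [u'(x) v(x)]_0^5.
Choose V so that boundary terms are either known or forced to vanish.
u has inhomogeneous Neumann u'(0) = -1, u'(5) = -2. [u' v]_0^5 = (-2)·v(5) − (-1)·v(0) = − 2·v(5) + v(0). Take V = H^1(0, 5); boundary term becomes part of RHS.
Weak formulation: find u (satisfying any essential BC) such that ∫_0^5 u'(x) v'(x) dx = ∫_0^5 f v dx − 2·v(5) + v(0) for all v ∈ V (Neumann data are natural BCs: they enter the RHS as boundary terms).
Substituting f(x) = -x^2 - x + 331/30, the right-hand side is ∫_0^5 (-x^2 - x + 331/30) v dx − 2·v(5) + v(0).
Compatibility check (pure Neumann): taking v ≡ 1 ∈ V gives 0 = ∫_0^5 f dx + (-2) − (-1), i.e. ∫_0^5 f dx must equal u'(0) − u'(5) = 1. Indeed ∫_0^5 (-x^2 - x + 331/30) dx = 1, so the data are compatible. The solution is then unique only up to an additive constant (fix it e.g. by requiring ∫_0^5 u dx = 0).


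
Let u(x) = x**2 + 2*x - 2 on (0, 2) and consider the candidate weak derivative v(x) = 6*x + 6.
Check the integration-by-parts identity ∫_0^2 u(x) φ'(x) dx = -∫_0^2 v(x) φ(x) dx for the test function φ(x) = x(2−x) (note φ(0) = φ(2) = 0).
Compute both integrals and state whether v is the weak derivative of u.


LHS = -16/3, RHS = -16. No, v is not the weak derivative of u.

u(x) = x**2 + 2*x - 2, classical derivative u'(x) = 2*x + 2.
φ(x) = x(2−x), so φ'(x) = 2 - 2*x.
Note φ(0) = φ(2) = 0, so the boundary term u·φ vanishes.
LHS = ∫_0^2 u(x) φ'(x) dx = ∫_0^2 (-2*x^3 - 2*x^2 + 8*x - 4) dx. Term by term:
  ∫_0^2 -2*x^3 dx = -8;  ∫_0^2 -2*x^2 dx = -16/3;  ∫_0^2 8*x dx = 16;
  ∫_0^2 -4 dx = -8.
Sum: -8 − 16/3 + 16 − 8 = -16/3.
So LHS = -16/3.
∫_0^2 v(x) φ(x) dx = ∫_0^2 (-6*x^3 + 6*x^2 + 12*x) dx. Term by term:
  ∫_0^2 -6*x^3 dx = -24;  ∫_0^2 6*x^2 dx = 16;  ∫_0^2 12*x dx = 24.
Sum: -24 + 16 + 24 = 16.
So RHS = -∫_0^2 v(x) φ(x) dx = -16.
LHS − RHS = 32/3 ≠ 0, so the identity fails.
(For a valid weak derivative the identity must hold for EVERY test function, in particular this one. The failure shows v is NOT the weak derivative of u.)
Correct weak derivative would be u'(x) = 2*x + 2.


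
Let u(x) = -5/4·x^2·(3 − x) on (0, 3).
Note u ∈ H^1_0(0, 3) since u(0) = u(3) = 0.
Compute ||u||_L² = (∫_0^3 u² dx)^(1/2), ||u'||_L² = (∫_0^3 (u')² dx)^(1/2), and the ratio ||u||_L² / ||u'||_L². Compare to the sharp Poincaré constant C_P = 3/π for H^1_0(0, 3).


||u||_L² / ||u'||_L² = 3*sqrt(14)/14 < C_P = 3/π.

u(x) = -5/4·x^2·(3 − x), so u'(x) = 15*x*(x - 2)/4.
u(x) = -5/4·x^2·(3 − x) vanishes at x = 0 and x = 3, so u ∈ H^1_0(0, 3). Differentiate via the product rule and integrate the resulting polynomials term by term.
  ∫_0^3 u² dx = ∫_0^3 (25*x^6/16 - 75*x^5/8 + 225*x^4/16) dx. Term by term:
    ∫_0^3 25*x^6/16 dx = 54675/112;  ∫_0^3 -75*x^5/8 dx = -18225/16;  ∫_0^3 225*x^4/16 dx = 10935/16.
  Sum: 54675/112 − 18225/16 + 10935/16 = 3645/112.
  ∫_0^3 (u')² dx = ∫_0^3 (225*x^4/16 - 225*x^3/4 + 225*x^2/4) dx. Term by term:
    ∫_0^3 225*x^4/16 dx = 10935/16;  ∫_0^3 -225*x^3/4 dx = -18225/16;  ∫_0^3 225*x^2/4 dx = 2025/4.
  Sum: 10935/16 − 18225/16 + 2025/4 = 405/8.
∫_0^3 u² dx = 3645/112, so ||u||_L² = 27*sqrt(35)/28.
∫_0^3 (u')² dx = 405/8, so ||u'||_L² = 9*sqrt(10)/4.
Ratio ||u||_L² / ||u'||_L² = 3*sqrt(14)/14.
Sharp Poincaré constant on H^1_0(0, 3) is C_P = L/π = 3/π, achieved by sin(π/3·x).
A polynomial bump cannot attain the sharp Poincaré constant (only the first sine eigenfunction does), so the ratio is strictly less than C_P, consistent with ||u||_L² ≤ C_P ||u'||_L².


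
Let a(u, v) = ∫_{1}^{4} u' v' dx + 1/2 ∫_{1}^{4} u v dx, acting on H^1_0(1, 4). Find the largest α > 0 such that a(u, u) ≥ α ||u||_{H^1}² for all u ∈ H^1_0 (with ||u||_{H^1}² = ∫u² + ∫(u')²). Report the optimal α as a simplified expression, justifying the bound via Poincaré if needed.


α = (9/2 + π^2)/(9 + π^2)

Coercivity of a(·,·) on H^1_0(1, 4) means a(u, u) ≥ α ||u||_{H^1}² for every u ∈ H^1_0.
The interval has length L = 3, and Poincaré/coercivity depend only on L. Here a(u, u) = ∫(u')² + (1/2)·∫u².
Here 0 < c = 1/2 < 1. The condition a(u,u) ≥ α||u||_{H^1}² reads (1−α)∫(u')² ≥ (α−c)∫u². Any admissible α is ≤ 1 (rapidly oscillating u have ∫u²/∫(u')² → 0), and α = 1 would force 0 ≥ (1−c)∫u², impossible since c < 1; so 1−α > 0. By the sharp Poincaré inequality on H^1_0 of an interval of length L, ∫(u')² ≥ (π/L)²∫u² with equality for the first sine mode sin(π(x−x₀)/L) (x₀ the left endpoint), so the inequality holds for all u iff (1−α)(π/L)² ≥ α − c, i.e. α ≤ ((π/L)² + c)/((π/L)² + 1) = (1 + c(L/π)²)/(1 + (L/π)²). With (π/L)² = π^2/9 and c = 1/2, the largest admissible constant is α = ((π/L)² + c)/((π/L)² + 1).
Simplifying, α = (9/2 + π^2)/(9 + π^2).


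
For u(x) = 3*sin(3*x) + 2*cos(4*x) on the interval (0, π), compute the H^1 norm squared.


||u||_{H^1(0,π)}^2 = -1224/7 + 79*π

u'(x) = -8*sin(4*x) + 9*cos(3*x).
Expand u² and (u')² and integrate term by term on (0, π), using: for integers n ≥ 1, ∫_0^π sin²(nx) dx = ∫_0^π cos²(nx) dx = π/2; for n ≠ n', ∫_0^π sin(nx)sin(n'x) dx = ∫_0^π cos(nx)cos(n'x) dx = 0; and by product-to-sum, ∫_0^π sin(nx)cos(n'x) dx = ½∫_0^π [sin((n+n')x) + sin((n−n')x)] dx, which is 0 when n+n' is even and 2n/(n²−n'²) when n+n' is odd (it need not vanish on (0, π)).
  u² squared terms: (2)²·∫cos(4x)² dx = 4·π/2 = 2*π;  (3)²·∫sin(3x)² dx = 9·π/2 = 9*π/2.
  u² cross terms: 2·(2)·(3)·∫cos(4x)·sin(3x) dx = 12·(-6/7) = -72/7.
  So ∫_0^π u² dx = 2*π + 9*π/2 − 72/7 = -72/7 + 13*π/2.
  (u')² squared terms: (-8)²·∫sin(4x)² dx = 64·π/2 = 32*π;  (9)²·∫cos(3x)² dx = 81·π/2 = 81*π/2.
  (u')² cross terms: 2·(-8)·(9)·∫sin(4x)·cos(3x) dx = -144·(8/7) = -1152/7.
  So ∫_0^π (u')² dx = 32*π + 81*π/2 − 1152/7 = -1152/7 + 145*π/2.
||u||_{H^1}^2 = (-72/7 + 13*π/2) + (-1152/7 + 145*π/2) = -1224/7 + 79*π.


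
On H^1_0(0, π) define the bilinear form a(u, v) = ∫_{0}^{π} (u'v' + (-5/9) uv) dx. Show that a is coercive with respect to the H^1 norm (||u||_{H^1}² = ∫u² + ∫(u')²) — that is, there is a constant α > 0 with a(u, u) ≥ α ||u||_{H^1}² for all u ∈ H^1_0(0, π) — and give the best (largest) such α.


α = 2/9

Coercivity of a(·,·) on H^1_0(0, π) means a(u, u) ≥ α ||u||_{H^1}² for every u ∈ H^1_0.
The interval has length L = π, and Poincaré/coercivity depend only on L. Here a(u, u) = ∫(u')² + (-5/9)·∫u².
Here c = -5/9 < 0 with |c| < (π/L)² = 1, so coercivity still holds. The condition a(u,u) ≥ α||u||_{H^1}² reads (1−α)∫(u')² ≥ (α−c)∫u². Any admissible α is ≤ 1 (rapidly oscillating u have ∫u²/∫(u')² → 0), and α = 1 would force 0 ≥ (1−c)∫u², impossible since c < 1; so 1−α > 0. By the sharp Poincaré inequality on H^1_0 of an interval of length L, ∫(u')² ≥ (π/L)²∫u² with equality for the first sine mode sin(π(x−x₀)/L) (x₀ the left endpoint), so the inequality holds for all u iff (1−α)(π/L)² ≥ α − c, i.e. α ≤ ((π/L)² + c)/((π/L)² + 1) = (1 + c(L/π)²)/(1 + (L/π)²). (Direct route, valid since c ≤ 0: Poincaré gives c∫u² ≥ c(L/π)²∫(u')², so a(u,u) ≥ (1 + c(L/π)²)∫(u')², while ||u||_{H^1}² ≤ (1 + (L/π)²)∫(u')²; dividing yields the same α.) With (π/L)² = 1 and c = -5/9, the largest admissible constant is α = ((π/L)² + c)/((π/L)² + 1).
Simplifying, α = 2/9.


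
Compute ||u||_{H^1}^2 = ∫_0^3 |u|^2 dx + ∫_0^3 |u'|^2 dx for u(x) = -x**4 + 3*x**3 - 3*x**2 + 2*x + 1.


||u||_{H^1}^2 = 90417/140

The H^1 norm (squared) on an interval (0, L) is
  ||u||_{H^1}^2 = ∫_0^L u(x)^2 dx + ∫_0^L u'(x)^2 dx.
Compute u'(x) = -4*x**3 + 9*x**2 - 6*x + 2.
Then u(x)^2 = x**8 - 6*x**7 + 15*x**6 - 22*x**5 + 19*x**4 - 6*x**3 - 2*x**2 + 4*x + 1 and u'(x)^2 = 16*x**6 - 72*x**5 + 129*x**4 - 124*x**3 + 72*x**2 - 24*x + 4.
Integrate each monomial from 0 to 3 using ∫_0^3 c·x^n dx = c·3^(n+1)/(n+1):
  ∫_0^3 u(x)^2 dx = ∫_0^3 (x^8 - 6*x^7 + 15*x^6 - 22*x^5 + 19*x^4 - 6*x^3 - 2*x^2 + 4*x + 1) dx. Term by term:
    ∫_0^3 x^8 dx = 2187;  ∫_0^3 -6*x^7 dx = -19683/4;  ∫_0^3 15*x^6 dx = 32805/7;
    ∫_0^3 -22*x^5 dx = -2673;  ∫_0^3 19*x^4 dx = 4617/5;  ∫_0^3 -6*x^3 dx = -243/2;
    ∫_0^3 -2*x^2 dx = -18;  ∫_0^3 4*x dx = 18;  ∫_0^3 1 dx = 3.
  Sum: 2187 − 19683/4 + 32805/7 − 2673 + 4617/5 − 243/2 − 18 + 18 + 3 = 11841/140.
  ∫_0^3 u'(x)^2 dx = ∫_0^3 (16*x^6 - 72*x^5 + 129*x^4 - 124*x^3 + 72*x^2 - 24*x + 4) dx. Term by term:
    ∫_0^3 16*x^6 dx = 34992/7;  ∫_0^3 -72*x^5 dx = -8748;  ∫_0^3 129*x^4 dx = 31347/5;
    ∫_0^3 -124*x^3 dx = -2511;  ∫_0^3 72*x^2 dx = 648;  ∫_0^3 -24*x dx = -108;
    ∫_0^3 4 dx = 12.
  Sum: 34992/7 − 8748 + 31347/5 − 2511 + 648 − 108 + 12 = 19644/35.
Adding: ||u||_{H^1}^2 = 11841/140 + 19644/35 = 90417/140.


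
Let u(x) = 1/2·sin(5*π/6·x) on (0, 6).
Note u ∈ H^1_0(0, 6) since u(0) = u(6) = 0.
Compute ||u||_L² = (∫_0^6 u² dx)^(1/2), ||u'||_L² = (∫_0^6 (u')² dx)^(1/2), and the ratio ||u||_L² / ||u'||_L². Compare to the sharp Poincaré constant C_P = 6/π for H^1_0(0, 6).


||u||_L² / ||u'||_L² = 6/(5*π) < C_P = 6/π.

u(x) = 1/2·sin(5*π/6·x), so u'(x) = 5*π*cos(5*π*x/6)/12.
Writing u(x) = A·sin(kπx/L) with A = 1/2 and k = 5, use ∫_0^L sin²(kπx/L) dx = L/2 and ∫_0^L cos²(kπx/L) dx = L/2.
u² = 1/4·sin²(5*π/6·x) and (u')² = 25*π^2/144·cos²(5*π/6·x), and each of sin², cos² integrates to L/2 = 3 over (0, 6).
∫_0^6 u² dx = 3/4, so ||u||_L² = sqrt(3)/2.
∫_0^6 (u')² dx = 25*π^2/48, so ||u'||_L² = 5*sqrt(3)*π/12.
Ratio ||u||_L² / ||u'||_L² = 6/(5*π).
Sharp Poincaré constant on H^1_0(0, 6) is C_P = L/π = 6/π, achieved by sin(π/6·x).
This is the k = 5 harmonic; the ratio L/(kπ) is strictly less than C_P = L/π, consistent with the sharp inequality ||u||_L² ≤ C_P ||u'||_L².


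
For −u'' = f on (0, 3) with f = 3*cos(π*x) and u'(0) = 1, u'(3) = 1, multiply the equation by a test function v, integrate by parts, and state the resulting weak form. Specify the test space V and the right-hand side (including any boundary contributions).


V = H^1(0, 3) (v unrestricted at boundary; u is determined up to an additive constant); weak form: ∫_0^3 u'v' dx = ∫_0^3 (3*cos(π*x)) v dx + v(3) − v(0) for all v ∈ V.

Multiply both sides by a test function v and integrate from 0 to 3:
  ∫_0^3 −u''(x) v(x) dx = ∫_0^3 f(x) v(x) dx.
Integrate the LHS by parts once:
  ∫_0^3 −u'' v dx = −[u'(x) v(x)]_0^3 + ∫_0^3 u'(x) v'(x) dx.
Thus ∫_0^3 u'(x) v'(x) dx = ∫_0^3 f(x) v(x) dx + [u'(x) v(x)]_0^3.
Choose V so that boundary terms are either known or forced to vanish.
u has inhomogeneous Neumann u'(0) = 1, u'(3) = 1. [u' v]_0^3 = (1)·v(3) − (1)·v(0) = v(3) − v(0). Take V = H^1(0, 3); boundary term becomes part of RHS.
Weak formulation: find u (satisfying any essential BC) such that ∫_0^3 u'(x) v'(x) dx = ∫_0^3 f v dx + v(3) − v(0) for all v ∈ V (Neumann data are natural BCs: they enter the RHS as boundary terms).
Substituting f(x) = 3*cos(π*x), the right-hand side is ∫_0^3 (3*cos(π*x)) v dx + v(3) − v(0).
Compatibility check (pure Neumann): taking v ≡ 1 ∈ V gives 0 = ∫_0^3 f dx + (1) − (1), i.e. ∫_0^3 f dx must equal u'(0) − u'(3) = 0. Indeed ∫_0^3 (3*cos(π*x)) dx = 0, so the data are compatible. The solution is then unique only up to an additive constant (fix it e.g. by requiring ∫_0^3 u dx = 0).


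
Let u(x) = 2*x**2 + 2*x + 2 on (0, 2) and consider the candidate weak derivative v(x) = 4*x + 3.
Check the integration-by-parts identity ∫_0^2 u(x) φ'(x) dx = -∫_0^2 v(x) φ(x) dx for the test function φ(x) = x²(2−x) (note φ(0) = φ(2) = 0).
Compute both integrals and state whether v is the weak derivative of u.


LHS = -136/15, RHS = -52/5. No, v is not the weak derivative of u.

u(x) = 2*x**2 + 2*x + 2, classical derivative u'(x) = 4*x + 2.
φ(x) = x²(2−x), so φ'(x) = x*(4 - 3*x).
Note φ(0) = φ(2) = 0, so the boundary term u·φ vanishes.
LHS = ∫_0^2 u(x) φ'(x) dx = ∫_0^2 (-6*x^4 + 2*x^3 + 2*x^2 + 8*x) dx. Term by term:
  ∫_0^2 -6*x^4 dx = -192/5;  ∫_0^2 2*x^3 dx = 8;  ∫_0^2 2*x^2 dx = 16/3;
  ∫_0^2 8*x dx = 16.
Sum: -192/5 + 8 + 16/3 + 16 = -136/15.
So LHS = -136/15.
∫_0^2 v(x) φ(x) dx = ∫_0^2 (-4*x^4 + 5*x^3 + 6*x^2) dx. Term by term:
  ∫_0^2 -4*x^4 dx = -128/5;  ∫_0^2 5*x^3 dx = 20;  ∫_0^2 6*x^2 dx = 16.
Sum: -128/5 + 20 + 16 = 52/5.
So RHS = -∫_0^2 v(x) φ(x) dx = -52/5.
LHS − RHS = 4/3 ≠ 0, so the identity fails.
(For a valid weak derivative the identity must hold for EVERY test function, in particular this one. The failure shows v is NOT the weak derivative of u.)
Correct weak derivative would be u'(x) = 4*x + 2.


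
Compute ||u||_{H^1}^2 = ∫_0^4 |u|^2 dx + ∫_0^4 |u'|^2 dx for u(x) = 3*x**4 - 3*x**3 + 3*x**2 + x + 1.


||u||_{H^1}^2 = 42260216/105

The H^1 norm (squared) on an interval (0, L) is
  ||u||_{H^1}^2 = ∫_0^L u(x)^2 dx + ∫_0^L u'(x)^2 dx.
Compute u'(x) = 12*x**3 - 9*x**2 + 6*x + 1.
Then u(x)^2 = 9*x**8 - 18*x**7 + 27*x**6 - 12*x**5 + 9*x**4 + 7*x**2 + 2*x + 1 and u'(x)^2 = 144*x**6 - 216*x**5 + 225*x**4 - 84*x**3 + 18*x**2 + 12*x + 1.
Integrate each monomial from 0 to 4 using ∫_0^4 c·x^n dx = c·4^(n+1)/(n+1):
  ∫_0^4 u(x)^2 dx = ∫_0^4 (9*x^8 - 18*x^7 + 27*x^6 - 12*x^5 + 9*x^4 + 7*x^2 + 2*x + 1) dx. Term by term:
    ∫_0^4 9*x^8 dx = 262144;  ∫_0^4 -18*x^7 dx = -147456;  ∫_0^4 27*x^6 dx = 442368/7;
    ∫_0^4 -12*x^5 dx = -8192;  ∫_0^4 9*x^4 dx = 9216/5;  ∫_0^4 7*x^2 dx = 448/3;
    ∫_0^4 2*x dx = 16;  ∫_0^4 1 dx = 4.
  Sum: 262144 − 147456 + 442368/7 − 8192 + 9216/5 + 448/3 + 16 + 4 = 18028916/105.
  ∫_0^4 u'(x)^2 dx = ∫_0^4 (144*x^6 - 216*x^5 + 225*x^4 - 84*x^3 + 18*x^2 + 12*x + 1) dx. Term by term:
    ∫_0^4 144*x^6 dx = 2359296/7;  ∫_0^4 -216*x^5 dx = -147456;  ∫_0^4 225*x^4 dx = 46080;
    ∫_0^4 -84*x^3 dx = -5376;  ∫_0^4 18*x^2 dx = 384;  ∫_0^4 12*x dx = 96;
    ∫_0^4 1 dx = 4.
  Sum: 2359296/7 − 147456 + 46080 − 5376 + 384 + 96 + 4 = 1615420/7.
Adding: ||u||_{H^1}^2 = 18028916/105 + 1615420/7 = 42260216/105.


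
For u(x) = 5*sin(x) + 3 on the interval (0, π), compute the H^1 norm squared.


||u||_{H^1(0,π)}^2 = 60 + 34*π

u'(x) = 5*cos(x).
Expand u² and (u')² and integrate term by term on (0, π), using: for integers n ≥ 1, ∫_0^π sin²(nx) dx = ∫_0^π cos²(nx) dx = π/2; for n ≠ n', ∫_0^π sin(nx)sin(n'x) dx = ∫_0^π cos(nx)cos(n'x) dx = 0; and by product-to-sum, ∫_0^π sin(nx)cos(n'x) dx = ½∫_0^π [sin((n+n')x) + sin((n−n')x)] dx, which is 0 when n+n' is even and 2n/(n²−n'²) when n+n' is odd (it need not vanish on (0, π)). For the constant mode: ∫_0^π 1 dx = π, ∫_0^π cos(nx) dx = 0, ∫_0^π sin(nx) dx = (1−(−1)^n)/n.
  u² squared terms: (3)²·∫1 dx = 9·π = 9*π;  (5)²·∫sin(x)² dx = 25·π/2 = 25*π/2.
  u² cross terms: 2·(3)·(5)·∫1·sin(x) dx = 30·(2) = 60.
  So ∫_0^π u² dx = 9*π + 25*π/2 + 60 = 60 + 43*π/2.
  (u')² squared terms: (5)²·∫cos(x)² dx = 25·π/2 = 25*π/2.
  So ∫_0^π (u')² dx = 25*π/2.
||u||_{H^1}^2 = (60 + 43*π/2) + (25*π/2) = 60 + 34*π.


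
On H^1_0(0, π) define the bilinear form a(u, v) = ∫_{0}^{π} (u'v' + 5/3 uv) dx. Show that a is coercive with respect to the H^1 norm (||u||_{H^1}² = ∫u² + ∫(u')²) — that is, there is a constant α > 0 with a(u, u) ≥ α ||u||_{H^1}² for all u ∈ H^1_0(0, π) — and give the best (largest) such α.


α = 1

Coercivity of a(·,·) on H^1_0(0, π) means a(u, u) ≥ α ||u||_{H^1}² for every u ∈ H^1_0.
The interval has length L = π, and Poincaré/coercivity depend only on L. Here a(u, u) = ∫(u')² + (5/3)·∫u².
Here c = 5/3 ≥ 1, so a(u,u) = ∫(u')² + c∫u² ≥ ∫(u')² + ∫u² = ||u||_{H^1}², i.e. α = 1 works. No larger α is possible: a(u,u) ≥ α||u||_{H^1}² means (1−α)∫(u')² ≥ (α−c)∫u², and for the modes u_n = sin(nπ(x−x₀)/L) (x₀ the left endpoint) one has ∫u_n²/∫(u_n')² = (L/(nπ))² → 0, so a(u_n,u_n)/||u_n||_{H^1}² → 1. Hence the optimal constant is α = 1.
Therefore α = 1.


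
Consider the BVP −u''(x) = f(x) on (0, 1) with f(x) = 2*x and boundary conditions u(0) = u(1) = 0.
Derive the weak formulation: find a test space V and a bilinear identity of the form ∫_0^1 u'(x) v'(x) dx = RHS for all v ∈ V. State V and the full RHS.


V = H^1_0(0, 1) (so v(0) = v(1) = 0); weak form: ∫_0^1 u'v' dx = ∫_0^1 (2*x) v dx for all v ∈ V.

Multiply both sides by a test function v and integrate from 0 to 1:
  ∫_0^1 −u''(x) v(x) dx = ∫_0^1 f(x) v(x) dx.
Integrate the LHS by parts once:
  ∫_0^1 −u'' v dx = −[u'(x) v(x)]_0^1 + ∫_0^1 u'(x) v'(x) dx.
Thus ∫_0^1 u'(x) v'(x) dx = ∫_0^1 f(x) v(x) dx + [u'(x) v(x)]_0^1.
Choose V so that boundary terms are either known or forced to vanish.
u is Dirichlet: u(0) = u(1) = 0. Let V = H^1_0(0, 1); then v(0) = v(1) = 0, and [u' v]_0^1 = 0.
Weak formulation: find u (satisfying any essential BC) such that ∫_0^1 u'(x) v'(x) dx = ∫_0^1 f v dx for all v ∈ V.
Substituting f(x) = 2*x, the right-hand side is ∫_0^1 (2*x) v dx.


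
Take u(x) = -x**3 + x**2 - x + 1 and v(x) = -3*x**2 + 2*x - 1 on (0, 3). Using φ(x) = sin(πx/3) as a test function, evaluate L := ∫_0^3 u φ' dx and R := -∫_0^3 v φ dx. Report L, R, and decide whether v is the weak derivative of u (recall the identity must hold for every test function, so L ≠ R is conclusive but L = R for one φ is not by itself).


LHS = -324/π^3 + 69/π, RHS = -324/π^3 + 69/π. Yes, v = u' weakly.

u(x) = -x**3 + x**2 - x + 1, classical derivative u'(x) = -3*x**2 + 2*x - 1.
φ(x) = sin(πx/3), so φ'(x) = π*cos(π*x/3)/3.
Note φ(0) = φ(3) = 0, so the boundary term u·φ vanishes.
LHS = ∫_0^3 u(x) φ'(x) dx = ∫_0^3 (-π*x^3*cos(π*x/3)/3 + π*x^2*cos(π*x/3)/3 - π*x*cos(π*x/3)/3 + π*cos(π*x/3)/3) dx. Term by term:
  ∫_0^3 π*cos(π*x/3)/3 dx = 0;  ∫_0^3 -π*x*cos(π*x/3)/3 dx = 6/π;  ∫_0^3 -π*x^3*cos(π*x/3)/3 dx = -324/π^3 + 81/π;
  ∫_0^3 π*x^2*cos(π*x/3)/3 dx = -18/π.
Sum: 0 + 6/π + -324/π^3 + 81/π − 18/π = -324/π^3 + 69/π.
So LHS = -324/π^3 + 69/π.
∫_0^3 v(x) φ(x) dx = ∫_0^3 (-3*x^2*sin(π*x/3) + 2*x*sin(π*x/3) - sin(π*x/3)) dx. Term by term:
  ∫_0^3 -sin(π*x/3) dx = -6/π;  ∫_0^3 -3*x^2*sin(π*x/3) dx = -81/π + 324/π^3;  ∫_0^3 2*x*sin(π*x/3) dx = 18/π.
Sum: -6/π + -81/π + 324/π^3 + 18/π = -69/π + 324/π^3.
So RHS = -∫_0^3 v(x) φ(x) dx = -324/π^3 + 69/π.
LHS = RHS, so the identity holds for this test φ.
Moreover u is smooth here and v(x) = u'(x) = -3*x**2 + 2*x - 1 pointwise, so the identity holds for every test function. Hence v is the weak derivative of u.


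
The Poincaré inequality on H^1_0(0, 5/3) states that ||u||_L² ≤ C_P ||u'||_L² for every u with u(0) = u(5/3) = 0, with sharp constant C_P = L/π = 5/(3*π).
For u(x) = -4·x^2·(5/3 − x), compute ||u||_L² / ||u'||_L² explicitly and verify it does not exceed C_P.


||u||_L² / ||u'||_L² = 5*sqrt(14)/42 < C_P = 5/(3*π).

u(x) = -4·x^2·(5/3 − x), so u'(x) = 4*x*(9*x - 10)/3.
u(x) = -4·x^2·(5/3 − x) vanishes at x = 0 and x = 5/3, so u ∈ H^1_0(0, 5/3). Differentiate via the product rule and integrate the resulting polynomials term by term.
  ∫_0^5/3 u² dx = ∫_0^5/3 (16*x^6 - 160*x^5/3 + 400*x^4/9) dx. Term by term:
    ∫_0^5/3 16*x^6 dx = 1250000/15309;  ∫_0^5/3 -160*x^5/3 dx = -1250000/6561;  ∫_0^5/3 400*x^4/9 dx = 250000/2187.
  Sum: 1250000/15309 − 1250000/6561 + 250000/2187 = 250000/45927.
  ∫_0^5/3 (u')² dx = ∫_0^5/3 (144*x^4 - 320*x^3 + 1600*x^2/9) dx. Term by term:
    ∫_0^5/3 144*x^4 dx = 10000/27;  ∫_0^5/3 -320*x^3 dx = -50000/81;  ∫_0^5/3 1600*x^2/9 dx = 200000/729.
  Sum: 10000/27 − 50000/81 + 200000/729 = 20000/729.
∫_0^5/3 u² dx = 250000/45927, so ||u||_L² = 500*sqrt(7)/567.
∫_0^5/3 (u')² dx = 20000/729, so ||u'||_L² = 100*sqrt(2)/27.
Ratio ||u||_L² / ||u'||_L² = 5*sqrt(14)/42.
Sharp Poincaré constant on H^1_0(0, 5/3) is C_P = L/π = 5/(3*π), achieved by sin(3*π/5·x).
A polynomial bump cannot attain the sharp Poincaré constant (only the first sine eigenfunction does), so the ratio is strictly less than C_P, consistent with ||u||_L² ≤ C_P ||u'||_L².


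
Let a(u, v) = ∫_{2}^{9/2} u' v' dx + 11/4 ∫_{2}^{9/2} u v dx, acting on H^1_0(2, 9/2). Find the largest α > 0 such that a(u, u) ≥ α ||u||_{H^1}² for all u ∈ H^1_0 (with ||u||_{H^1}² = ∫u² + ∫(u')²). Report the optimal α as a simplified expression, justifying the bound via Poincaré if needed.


α = 1

Coercivity of a(·,·) on H^1_0(2, 9/2) means a(u, u) ≥ α ||u||_{H^1}² for every u ∈ H^1_0.
The interval has length L = 5/2, and Poincaré/coercivity depend only on L. Here a(u, u) = ∫(u')² + (11/4)·∫u².
Here c = 11/4 ≥ 1, so a(u,u) = ∫(u')² + c∫u² ≥ ∫(u')² + ∫u² = ||u||_{H^1}², i.e. α = 1 works. No larger α is possible: a(u,u) ≥ α||u||_{H^1}² means (1−α)∫(u')² ≥ (α−c)∫u², and for the modes u_n = sin(nπ(x−x₀)/L) (x₀ the left endpoint) one has ∫u_n²/∫(u_n')² = (L/(nπ))² → 0, so a(u_n,u_n)/||u_n||_{H^1}² → 1. Hence the optimal constant is α = 1.
Therefore α = 1.


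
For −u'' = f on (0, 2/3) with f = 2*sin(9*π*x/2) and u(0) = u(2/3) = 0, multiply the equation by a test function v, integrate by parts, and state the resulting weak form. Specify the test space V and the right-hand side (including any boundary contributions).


V = H^1_0(0, 2/3) (so v(0) = v(2/3) = 0); weak form: ∫_0^2/3 u'v' dx = ∫_0^2/3 (2*sin(9*π*x/2)) v dx for all v ∈ V.

Multiply both sides by a test function v and integrate from 0 to 2/3:
  ∫_0^2/3 −u''(x) v(x) dx = ∫_0^2/3 f(x) v(x) dx.
Integrate the LHS by parts once:
  ∫_0^2/3 −u'' v dx = −[u'(x) v(x)]_0^2/3 + ∫_0^2/3 u'(x) v'(x) dx.
Thus ∫_0^2/3 u'(x) v'(x) dx = ∫_0^2/3 f(x) v(x) dx + [u'(x) v(x)]_0^2/3.
Choose V so that boundary terms are either known or forced to vanish.
u is Dirichlet: u(0) = u(2/3) = 0. Let V = H^1_0(0, 2/3); then v(0) = v(2/3) = 0, and [u' v]_0^2/3 = 0.
Weak formulation: find u (satisfying any essential BC) such that ∫_0^2/3 u'(x) v'(x) dx = ∫_0^2/3 f v dx for all v ∈ V.
Substituting f(x) = 2*sin(9*π*x/2), the right-hand side is ∫_0^2/3 (2*sin(9*π*x/2)) v dx.


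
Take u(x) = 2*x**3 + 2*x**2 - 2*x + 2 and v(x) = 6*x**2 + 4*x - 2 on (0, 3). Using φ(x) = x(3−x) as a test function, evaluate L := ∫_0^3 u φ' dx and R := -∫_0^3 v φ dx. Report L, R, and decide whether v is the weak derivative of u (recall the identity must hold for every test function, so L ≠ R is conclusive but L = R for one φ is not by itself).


LHS = -909/10, RHS = -909/10. Yes, v = u' weakly.

u(x) = 2*x**3 + 2*x**2 - 2*x + 2, classical derivative u'(x) = 6*x**2 + 4*x - 2.
φ(x) = x(3−x), so φ'(x) = 3 - 2*x.
Note φ(0) = φ(3) = 0, so the boundary term u·φ vanishes.
LHS = ∫_0^3 u(x) φ'(x) dx = ∫_0^3 (-4*x^4 + 2*x^3 + 10*x^2 - 10*x + 6) dx. Term by term:
  ∫_0^3 -4*x^4 dx = -972/5;  ∫_0^3 2*x^3 dx = 81/2;  ∫_0^3 10*x^2 dx = 90;
  ∫_0^3 -10*x dx = -45;  ∫_0^3 6 dx = 18.
Sum: -972/5 + 81/2 + 90 − 45 + 18 = -909/10.
So LHS = -909/10.
∫_0^3 v(x) φ(x) dx = ∫_0^3 (-6*x^4 + 14*x^3 + 14*x^2 - 6*x) dx. Term by term:
  ∫_0^3 -6*x^4 dx = -1458/5;  ∫_0^3 14*x^3 dx = 567/2;  ∫_0^3 14*x^2 dx = 126;
  ∫_0^3 -6*x dx = -27.
Sum: -1458/5 + 567/2 + 126 − 27 = 909/10.
So RHS = -∫_0^3 v(x) φ(x) dx = -909/10.
LHS = RHS, so the identity holds for this test φ.
Moreover u is smooth here and v(x) = u'(x) = 6*x**2 + 4*x - 2 pointwise, so the identity holds for every test function. Hence v is the weak derivative of u.


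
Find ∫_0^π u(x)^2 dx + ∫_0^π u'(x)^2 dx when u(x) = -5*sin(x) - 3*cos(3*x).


||u||_{H^1(0,π)}^2 = 70*π

u'(x) = 9*sin(3*x) - 5*cos(x).
Expand u² and (u')² and integrate term by term on (0, π), using: for integers n ≥ 1, ∫_0^π sin²(nx) dx = ∫_0^π cos²(nx) dx = π/2; for n ≠ n', ∫_0^π sin(nx)sin(n'x) dx = ∫_0^π cos(nx)cos(n'x) dx = 0; and by product-to-sum, ∫_0^π sin(nx)cos(n'x) dx = ½∫_0^π [sin((n+n')x) + sin((n−n')x)] dx, which is 0 when n+n' is even and 2n/(n²−n'²) when n+n' is odd (it need not vanish on (0, π)).
  u² squared terms: (-5)²·∫sin(x)² dx = 25·π/2 = 25*π/2;  (-3)²·∫cos(3x)² dx = 9·π/2 = 9*π/2.
  u² cross terms: 2·(-5)·(-3)·∫sin(x)·cos(3x) dx = 30·(0) = 0.
  So ∫_0^π u² dx = 25*π/2 + 9*π/2 + 0 = 17*π.
  (u')² squared terms: (-5)²·∫cos(x)² dx = 25·π/2 = 25*π/2;  (9)²·∫sin(3x)² dx = 81·π/2 = 81*π/2.
  (u')² cross terms: 2·(-5)·(9)·∫cos(x)·sin(3x) dx = -90·(0) = 0.
  So ∫_0^π (u')² dx = 25*π/2 + 81*π/2 + 0 = 53*π.
||u||_{H^1}^2 = (17*π) + (53*π) = 70*π.


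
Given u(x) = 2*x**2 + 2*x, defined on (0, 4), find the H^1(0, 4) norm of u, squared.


||u||_{H^1}^2 = 28528/15

The H^1 norm (squared) on an interval (0, L) is
  ||u||_{H^1}^2 = ∫_0^L u(x)^2 dx + ∫_0^L u'(x)^2 dx.
Compute u'(x) = 4*x + 2.
Then u(x)^2 = 4*x**4 + 8*x**3 + 4*x**2 and u'(x)^2 = 16*x**2 + 16*x + 4.
Integrate each monomial from 0 to 4 using ∫_0^4 c·x^n dx = c·4^(n+1)/(n+1):
  ∫_0^4 u(x)^2 dx = ∫_0^4 (4*x^4 + 8*x^3 + 4*x^2) dx. Term by term:
    ∫_0^4 4*x^4 dx = 4096/5;  ∫_0^4 8*x^3 dx = 512;  ∫_0^4 4*x^2 dx = 256/3.
  Sum: 4096/5 + 512 + 256/3 = 21248/15.
  ∫_0^4 u'(x)^2 dx = ∫_0^4 (16*x^2 + 16*x + 4) dx. Term by term:
    ∫_0^4 16*x^2 dx = 1024/3;  ∫_0^4 16*x dx = 128;  ∫_0^4 4 dx = 16.
  Sum: 1024/3 + 128 + 16 = 1456/3.
Adding: ||u||_{H^1}^2 = 21248/15 + 1456/3 = 28528/15.


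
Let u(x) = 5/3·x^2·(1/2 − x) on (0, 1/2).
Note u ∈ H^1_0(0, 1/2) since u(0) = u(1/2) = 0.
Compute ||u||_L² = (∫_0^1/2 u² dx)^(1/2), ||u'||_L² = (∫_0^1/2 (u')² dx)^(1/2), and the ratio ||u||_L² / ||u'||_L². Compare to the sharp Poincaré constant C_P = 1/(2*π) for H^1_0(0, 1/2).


||u||_L² / ||u'||_L² = sqrt(14)/28 < C_P = 1/(2*π).

u(x) = 5/3·x^2·(1/2 − x), so u'(x) = 5*x*(1 - 3*x)/3.
u(x) = 5/3·x^2·(1/2 − x) vanishes at x = 0 and x = 1/2, so u ∈ H^1_0(0, 1/2). Differentiate via the product rule and integrate the resulting polynomials term by term.
  ∫_0^1/2 u² dx = ∫_0^1/2 (25*x^6/9 - 25*x^5/9 + 25*x^4/36) dx. Term by term:
    ∫_0^1/2 25*x^6/9 dx = 25/8064;  ∫_0^1/2 -25*x^5/9 dx = -25/3456;  ∫_0^1/2 25*x^4/36 dx = 5/1152.
  Sum: 25/8064 − 25/3456 + 5/1152 = 5/24192.
  ∫_0^1/2 (u')² dx = ∫_0^1/2 (25*x^4 - 50*x^3/3 + 25*x^2/9) dx. Term by term:
    ∫_0^1/2 25*x^4 dx = 5/32;  ∫_0^1/2 -50*x^3/3 dx = -25/96;  ∫_0^1/2 25*x^2/9 dx = 25/216.
  Sum: 5/32 − 25/96 + 25/216 = 5/432.
∫_0^1/2 u² dx = 5/24192, so ||u||_L² = sqrt(210)/1008.
∫_0^1/2 (u')² dx = 5/432, so ||u'||_L² = sqrt(15)/36.
Ratio ||u||_L² / ||u'||_L² = sqrt(14)/28.
Sharp Poincaré constant on H^1_0(0, 1/2) is C_P = L/π = 1/(2*π), achieved by sin(2*π·x).
A polynomial bump cannot attain the sharp Poincaré constant (only the first sine eigenfunction does), so the ratio is strictly less than C_P, consistent with ||u||_L² ≤ C_P ||u'||_L².


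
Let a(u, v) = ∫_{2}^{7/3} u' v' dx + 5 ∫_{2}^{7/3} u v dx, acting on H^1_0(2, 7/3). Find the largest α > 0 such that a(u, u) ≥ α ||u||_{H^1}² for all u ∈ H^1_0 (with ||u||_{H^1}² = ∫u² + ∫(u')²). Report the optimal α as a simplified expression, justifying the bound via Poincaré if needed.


α = 1

Coercivity of a(·,·) on H^1_0(2, 7/3) means a(u, u) ≥ α ||u||_{H^1}² for every u ∈ H^1_0.
The interval has length L = 1/3, and Poincaré/coercivity depend only on L. Here a(u, u) = ∫(u')² + (5)·∫u².
Here c = 5 ≥ 1, so a(u,u) = ∫(u')² + c∫u² ≥ ∫(u')² + ∫u² = ||u||_{H^1}², i.e. α = 1 works. No larger α is possible: a(u,u) ≥ α||u||_{H^1}² means (1−α)∫(u')² ≥ (α−c)∫u², and for the modes u_n = sin(nπ(x−x₀)/L) (x₀ the left endpoint) one has ∫u_n²/∫(u_n')² = (L/(nπ))² → 0, so a(u_n,u_n)/||u_n||_{H^1}² → 1. Hence the optimal constant is α = 1.
Therefore α = 1.
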